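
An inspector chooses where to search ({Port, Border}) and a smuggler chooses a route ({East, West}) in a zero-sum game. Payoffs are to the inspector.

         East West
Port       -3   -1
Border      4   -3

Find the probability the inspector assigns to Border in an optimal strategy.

Row minima: Port → -3, Border → -3; maximin = -3.
Column maxima: East → 4, West → -1; minimax = -1.
-3 ≠ -1, so there is no saddle point; optimal play is mixed.
Let the inspector play Port with probability p. Expected payoff against East: (-3)p + 4(1−p) = −7p + 4; against West: (-1)p + (-3)(1−p) = 2p − 3.
Setting these equal: −7p + 4 = 2p − 3 ⇒ −9p = -7 ⇒ p = 7/9, and the value is (-7)·(7/9) + 4 = -13/9.
For the smuggler: with q = P(East), equating Port's and Border's payoffs gives −2q − 1 = 7q − 3 ⇒ q = 2/9.

2/9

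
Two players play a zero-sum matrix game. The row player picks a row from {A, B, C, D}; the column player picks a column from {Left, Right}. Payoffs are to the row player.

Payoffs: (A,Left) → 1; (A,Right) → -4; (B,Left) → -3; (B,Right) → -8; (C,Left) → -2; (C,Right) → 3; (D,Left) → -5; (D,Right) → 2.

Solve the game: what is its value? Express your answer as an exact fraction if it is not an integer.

Row minima: A → -4, B → -8, C → -2, D → -5; maximin = -2.
Column maxima: Left → 1, Right → 3; minimax = 1.
-2 ≠ 1, so there is no saddle point; optimal play is mixed.
B is strictly dominated by A, so the row player never plays it.
D is strictly dominated by C, so the row player never plays it.
On the remaining 2×2 (A, C vs Left, Right):
Let the row player play A with probability p. Expected payoff against Left: 1p + (-2)(1−p) = 3p − 2; against Right: (-4)p + 3(1−p) = −7p + 3.
Setting these equal: 3p − 2 = −7p + 3 ⇒ 10p = 5 ⇒ p = 1/2, and the value is (3)·(1/2) − 2 = -1/2.
For the column player: with q = P(Left), equating A's and C's payoffs gives 5q − 4 = −5q + 3 ⇒ q = 7/10.

-1/2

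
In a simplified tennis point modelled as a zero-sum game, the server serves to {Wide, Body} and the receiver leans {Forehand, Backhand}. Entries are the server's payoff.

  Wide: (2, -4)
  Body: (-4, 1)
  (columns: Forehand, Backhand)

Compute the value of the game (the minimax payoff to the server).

Row minima: Wide → -4, Body → -4; maximin = -4.
Column maxima: Forehand → 2, Backhand → 1; minimax = 1.
-4 ≠ 1, so there is no saddle point; optimal play is mixed.
Let the server play Wide with probability p. Expected payoff against Forehand: 2p + (-4)(1−p) = 6p − 4; against Backhand: (-4)p + 1(1−p) = −5p + 1.
Setting these equal: 6p − 4 = −5p + 1 ⇒ 11p = 5 ⇒ p = 5/11, and the value is (6)·(5/11) − 4 = -14/11.
For the receiver: with q = P(Forehand), equating Wide's and Body's payoffs gives 6q − 4 = −5q + 1 ⇒ q = 5/11.

-14/11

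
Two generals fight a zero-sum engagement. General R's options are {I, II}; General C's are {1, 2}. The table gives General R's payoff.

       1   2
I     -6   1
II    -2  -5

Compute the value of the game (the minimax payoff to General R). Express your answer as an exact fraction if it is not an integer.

Row minima: I → -6, II → -5; maximin = -5.
Column maxima: 1 → -2, 2 → 1; minimax = -2.
-5 ≠ -2, so there is no saddle point; optimal play is mixed.
Let General R play I with probability p. Expected payoff against 1: (-6)p + (-2)(1−p) = −4p − 2; against 2: 1p + (-5)(1−p) = 6p − 5.
Setting these equal: −4p − 2 = 6p − 5 ⇒ −10p = -3 ⇒ p = 3/10, and the value is (-4)·(3/10) − 2 = -16/5.
For General C: with q = P(1), equating I's and II's payoffs gives −7q + 1 = 3q − 5 ⇒ q = 3/5.

-16/5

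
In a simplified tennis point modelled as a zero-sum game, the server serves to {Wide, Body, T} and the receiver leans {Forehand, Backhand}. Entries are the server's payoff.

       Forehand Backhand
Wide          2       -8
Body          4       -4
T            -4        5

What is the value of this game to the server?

Row minima: Wide → -8, Body → -4, T → -4; maximin = -4.
Column maxima: Forehand → 4, Backhand → 5; minimax = 4.
-4 ≠ 4, so there is no saddle point; optimal play is mixed.
Wide is strictly dominated by Body, so the server never plays it.
On the remaining 2×2 (Body, T vs Forehand, Backhand):
Let the server play Body with probability p. Expected payoff against Forehand: 4p + (-4)(1−p) = 8p − 4; against Backhand: (-4)p + 5(1−p) = −9p + 5.
Setting these equal: 8p − 4 = −9p + 5 ⇒ 17p = 9 ⇒ p = 9/17, and the value is (8)·(9/17) − 4 = 4/17.
For the receiver: with q = P(Forehand), equating Body's and T's payoffs gives 8q − 4 = −9q + 5 ⇒ q = 9/17.

4/17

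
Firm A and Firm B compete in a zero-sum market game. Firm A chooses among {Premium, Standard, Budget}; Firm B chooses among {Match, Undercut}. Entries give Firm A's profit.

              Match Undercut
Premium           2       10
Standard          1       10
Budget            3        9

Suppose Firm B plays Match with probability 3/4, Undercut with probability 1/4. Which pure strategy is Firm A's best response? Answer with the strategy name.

Budget

Expected payoff of Premium: (3/4)·2 + (1/4)·10 = 4.
Expected payoff of Standard: (3/4)·1 + (1/4)·10 = 13/4.
Expected payoff of Budget: (3/4)·3 + (1/4)·9 = 9/2.
The largest is 9/2, so Firm A's best response is Budget.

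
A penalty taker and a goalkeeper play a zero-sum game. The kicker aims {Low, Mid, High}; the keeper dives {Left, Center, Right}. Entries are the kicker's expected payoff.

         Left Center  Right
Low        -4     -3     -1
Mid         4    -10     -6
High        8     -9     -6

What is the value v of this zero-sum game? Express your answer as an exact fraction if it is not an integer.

Row minima: Low → -4, Mid → -10, High → -9; maximin = -4.
Column maxima: Left → 8, Center → -3, Right → -1; minimax = -3.
-4 ≠ -3, so there is no saddle point; optimal play is mixed.
Right is strictly dominated by Center (it gives the kicker strictly more in every row), so the keeper never plays it.
With Right eliminated, Mid is strictly dominated by High (High gives the kicker strictly more in every remaining column), so the kicker never plays it.
On the remaining 2×2 (Low, High vs Left, Center):
Let the kicker play Low with probability p. Expected payoff against Left: (-4)p + 8(1−p) = −12p + 8; against Center: (-3)p + (-9)(1−p) = 6p − 9.
Setting these equal: −12p + 8 = 6p − 9 ⇒ −18p = -17 ⇒ p = 17/18, and the value is (-12)·(17/18) + 8 = -10/3.
For the keeper: with q = P(Left), equating Low's and High's payoffs gives −q − 3 = 17q − 9 ⇒ q = 1/3.

-10/3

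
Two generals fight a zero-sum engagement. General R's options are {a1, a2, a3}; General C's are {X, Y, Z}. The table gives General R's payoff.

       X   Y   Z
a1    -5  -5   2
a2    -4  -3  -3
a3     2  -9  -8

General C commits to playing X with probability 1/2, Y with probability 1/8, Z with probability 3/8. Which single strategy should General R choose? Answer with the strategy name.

Expected payoff of a1: (1/2)·(-5) + (1/8)·(-5) + (3/8)·2 = -19/8.
Expected payoff of a2: (1/2)·(-4) + (1/8)·(-3) + (3/8)·(-3) = -7/2.
Expected payoff of a3: (1/2)·2 + (1/8)·(-9) + (3/8)·(-8) = -25/8.
The largest is -19/8, so General R's best response is a1.

a1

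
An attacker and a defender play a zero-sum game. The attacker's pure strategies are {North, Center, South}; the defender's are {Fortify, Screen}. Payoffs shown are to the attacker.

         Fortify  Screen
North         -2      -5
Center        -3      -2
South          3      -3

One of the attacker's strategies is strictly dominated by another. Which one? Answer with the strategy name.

North

South gives a strictly higher payoff than North against every column: 3 > -2, -3 > -5.
So North is strictly dominated and the attacker never plays it.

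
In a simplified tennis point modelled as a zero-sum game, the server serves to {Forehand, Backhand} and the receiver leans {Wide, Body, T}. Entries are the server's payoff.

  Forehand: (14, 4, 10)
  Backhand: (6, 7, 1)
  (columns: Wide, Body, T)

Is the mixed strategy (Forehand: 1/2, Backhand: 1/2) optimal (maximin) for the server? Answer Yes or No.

Against Wide this mix gives (1/2)·14 + (1/2)·6 = 10.
Against Body this mix gives (1/2)·4 + (1/2)·7 = 11/2.
Against T this mix gives (1/2)·10 + (1/2)·1 = 11/2.
All of the receiver's active replies (Body, T) yield 11/2, and no column does worse for the server. The mix makes the receiver indifferent and guarantees 11/2, so it is optimal.

Yes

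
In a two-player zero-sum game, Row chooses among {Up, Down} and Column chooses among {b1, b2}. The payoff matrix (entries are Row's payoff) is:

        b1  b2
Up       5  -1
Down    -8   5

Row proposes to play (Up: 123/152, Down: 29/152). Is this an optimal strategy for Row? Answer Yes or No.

Against b1 this mix gives (123/152)·5 + (29/152)·(-8) = 383/152.
Against b2 this mix gives (123/152)·(-1) + (29/152)·5 = 11/76.
Column will play b2, holding Row to 11/76. Shifting weight toward the row that does better against b2 would raise this floor (the equalizing mix achieves 17/19 against both b2 and b1), so the proposed strategy is not optimal.

No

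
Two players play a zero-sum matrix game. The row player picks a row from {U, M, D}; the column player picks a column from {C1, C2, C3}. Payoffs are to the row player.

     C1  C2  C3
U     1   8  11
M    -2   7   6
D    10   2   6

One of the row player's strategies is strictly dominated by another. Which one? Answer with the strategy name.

U gives a strictly higher payoff than M against every column: 1 > -2, 8 > 7, 11 > 6.
So M is strictly dominated and the row player never plays it.

M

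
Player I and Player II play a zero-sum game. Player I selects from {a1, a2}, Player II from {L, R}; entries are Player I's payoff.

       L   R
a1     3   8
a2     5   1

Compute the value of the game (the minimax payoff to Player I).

Row minima: a1 → 3, a2 → 1; maximin = 3.
Column maxima: L → 5, R → 8; minimax = 5.
3 ≠ 5, so there is no saddle point; optimal play is mixed.
Let Player I play a1 with probability p. Expected payoff against L: 3p + 5(1−p) = −2p + 5; against R: 8p + 1(1−p) = 7p + 1.
Setting these equal: −2p + 5 = 7p + 1 ⇒ −9p = -4 ⇒ p = 4/9, and the value is (-2)·(4/9) + 5 = 37/9.
For Player II: with q = P(L), equating a1's and a2's payoffs gives −5q + 8 = 4q + 1 ⇒ q = 7/9.

37/9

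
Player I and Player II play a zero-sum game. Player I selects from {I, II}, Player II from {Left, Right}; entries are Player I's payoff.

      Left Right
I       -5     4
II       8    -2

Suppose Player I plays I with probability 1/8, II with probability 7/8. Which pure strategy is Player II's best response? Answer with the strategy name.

If Player II plays Left, Player I's expected payoff is (1/8)·(-5) + (7/8)·8 = 51/8.
If Player II plays Right, Player I's expected payoff is (1/8)·4 + (7/8)·(-2) = -5/4.
Player II minimizes Player I's payoff; the smallest is -5/4, so the best response is Right.

Right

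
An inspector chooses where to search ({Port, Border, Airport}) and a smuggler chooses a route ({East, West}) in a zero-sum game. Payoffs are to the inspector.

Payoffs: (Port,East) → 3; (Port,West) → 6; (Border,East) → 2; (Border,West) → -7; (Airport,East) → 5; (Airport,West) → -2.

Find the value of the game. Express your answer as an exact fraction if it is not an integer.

18/5

Row minima: Port → 3, Border → -7, Airport → -2; maximin = 3.
Column maxima: East → 5, West → 6; minimax = 5.
3 ≠ 5, so there is no saddle point; optimal play is mixed.
Border is strictly dominated by Port, so the inspector never plays it.
On the remaining 2×2 (Port, Airport vs East, West):
Let the inspector play Port with probability p. Expected payoff against East: 3p + 5(1−p) = −2p + 5; against West: 6p + (-2)(1−p) = 8p − 2.
Setting these equal: −2p + 5 = 8p − 2 ⇒ −10p = -7 ⇒ p = 7/10, and the value is (-2)·(7/10) + 5 = 18/5.
For the smuggler: with q = P(East), equating Port's and Airport's payoffs gives −3q + 6 = 7q − 2 ⇒ q = 4/5.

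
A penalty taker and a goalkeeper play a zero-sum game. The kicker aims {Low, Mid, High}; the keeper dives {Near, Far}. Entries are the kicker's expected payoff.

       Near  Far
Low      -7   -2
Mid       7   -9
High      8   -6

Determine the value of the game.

Row minima: Low → -7, Mid → -9, High → -6; maximin = -6.
Column maxima: Near → 8, Far → -2; minimax = -2.
-6 ≠ -2, so there is no saddle point; optimal play is mixed.
Mid is strictly dominated by High, so the kicker never plays it.
On the remaining 2×2 (Low, High vs Near, Far):
Let the kicker play Low with probability p. Expected payoff against Near: (-7)p + 8(1−p) = −15p + 8; against Far: (-2)p + (-6)(1−p) = 4p − 6.
Setting these equal: −15p + 8 = 4p − 6 ⇒ −19p = -14 ⇒ p = 14/19, and the value is (-15)·(14/19) + 8 = -58/19.
For the keeper: with q = P(Near), equating Low's and High's payoffs gives −5q − 2 = 14q − 6 ⇒ q = 4/19.

-58/19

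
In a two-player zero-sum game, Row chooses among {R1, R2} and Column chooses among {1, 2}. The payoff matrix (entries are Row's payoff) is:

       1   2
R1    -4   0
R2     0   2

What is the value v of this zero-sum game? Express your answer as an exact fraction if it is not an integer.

0

Row minima: R1 → -4, R2 → 0; maximin = 0.
Column maxima: 1 → 0, 2 → 2; minimax = 0.
Since maximin = minimax = 0, there is a saddle point and the value is 0.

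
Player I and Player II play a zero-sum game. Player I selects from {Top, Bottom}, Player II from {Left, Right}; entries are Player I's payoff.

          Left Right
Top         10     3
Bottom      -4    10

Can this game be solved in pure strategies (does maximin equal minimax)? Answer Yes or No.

Row minima: Top → 3, Bottom → -4; maximin = 3.
Column maxima: Left → 10, Right → 10; minimax = 10.
3 ≠ 10, so no pure-strategy equilibrium exists.

No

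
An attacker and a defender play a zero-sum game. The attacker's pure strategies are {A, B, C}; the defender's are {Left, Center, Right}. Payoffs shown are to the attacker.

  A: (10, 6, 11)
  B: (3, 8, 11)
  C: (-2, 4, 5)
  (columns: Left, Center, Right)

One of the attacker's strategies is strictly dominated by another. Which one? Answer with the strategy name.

C

A gives a strictly higher payoff than C against every column: 10 > -2, 6 > 4, 11 > 5.
So C is strictly dominated and the attacker never plays it.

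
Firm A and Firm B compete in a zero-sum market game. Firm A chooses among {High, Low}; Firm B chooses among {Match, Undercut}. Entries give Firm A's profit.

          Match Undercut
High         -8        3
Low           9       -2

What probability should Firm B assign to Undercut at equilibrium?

17/22

Row minima: High → -8, Low → -2; maximin = -2.
Column maxima: Match → 9, Undercut → 3; minimax = 3.
-2 ≠ 3, so there is no saddle point; optimal play is mixed.
Let Firm A play High with probability p. Expected payoff against Match: (-8)p + 9(1−p) = −17p + 9; against Undercut: 3p + (-2)(1−p) = 5p − 2.
Setting these equal: −17p + 9 = 5p − 2 ⇒ −22p = -11 ⇒ p = 1/2, and the value is (-17)·(1/2) + 9 = 1/2.
For Firm B: with q = P(Match), equating High's and Low's payoffs gives −11q + 3 = 11q − 2 ⇒ q = 5/22.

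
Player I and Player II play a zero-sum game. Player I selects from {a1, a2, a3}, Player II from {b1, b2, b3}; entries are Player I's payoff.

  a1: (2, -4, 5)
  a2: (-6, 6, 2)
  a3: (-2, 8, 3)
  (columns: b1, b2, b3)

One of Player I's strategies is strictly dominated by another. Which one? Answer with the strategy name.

a2

a3 gives a strictly higher payoff than a2 against every column: -2 > -6, 8 > 6, 3 > 2.
So a2 is strictly dominated and Player I never plays it.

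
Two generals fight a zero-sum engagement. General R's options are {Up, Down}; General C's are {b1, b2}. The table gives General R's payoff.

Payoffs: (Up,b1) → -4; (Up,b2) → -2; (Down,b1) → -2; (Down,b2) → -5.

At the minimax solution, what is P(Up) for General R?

3/5

Row minima: Up → -4, Down → -5; maximin = -4.
Column maxima: b1 → -2, b2 → -2; minimax = -2.
-4 ≠ -2, so there is no saddle point; optimal play is mixed.
Let General R play Up with probability p. Expected payoff against b1: (-4)p + (-2)(1−p) = −2p − 2; against b2: (-2)p + (-5)(1−p) = 3p − 5.
Setting these equal: −2p − 2 = 3p − 5 ⇒ −5p = -3 ⇒ p = 3/5, and the value is (-2)·(3/5) − 2 = -16/5.
For General C: with q = P(b1), equating Up's and Down's payoffs gives −2q − 2 = 3q − 5 ⇒ q = 3/5.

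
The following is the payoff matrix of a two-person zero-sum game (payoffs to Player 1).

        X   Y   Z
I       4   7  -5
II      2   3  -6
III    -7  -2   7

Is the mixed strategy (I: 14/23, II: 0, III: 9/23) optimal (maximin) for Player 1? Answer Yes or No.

Yes

Against X this mix gives (14/23)·4 + (9/23)·(-7) = -7/23.
Against Y this mix gives (14/23)·7 + (9/23)·(-2) = 80/23.
Against Z this mix gives (14/23)·(-5) + (9/23)·7 = -7/23.
All of Player 2's active replies (X, Z) yield -7/23, and no column does worse for Player 1. The mix makes Player 2 indifferent and guarantees -7/23, so it is optimal.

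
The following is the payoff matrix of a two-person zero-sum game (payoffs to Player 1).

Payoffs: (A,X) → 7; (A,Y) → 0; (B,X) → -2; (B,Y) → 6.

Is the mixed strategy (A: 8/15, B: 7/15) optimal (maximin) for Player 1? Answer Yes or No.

Yes

Against X this mix gives (8/15)·7 + (7/15)·(-2) = 14/5.
Against Y this mix gives (8/15)·0 + (7/15)·6 = 14/5.
All of Player 2's active replies (X, Y) yield 14/5, and no column does worse for Player 1. The mix makes Player 2 indifferent and guarantees 14/5, so it is optimal.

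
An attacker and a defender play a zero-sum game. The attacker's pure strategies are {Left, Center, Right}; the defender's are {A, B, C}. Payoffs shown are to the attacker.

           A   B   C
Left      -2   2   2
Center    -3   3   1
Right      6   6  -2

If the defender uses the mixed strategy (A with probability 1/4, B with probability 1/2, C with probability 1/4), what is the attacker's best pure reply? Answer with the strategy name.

Expected payoff of Left: (1/4)·(-2) + (1/2)·2 + (1/4)·2 = 1.
Expected payoff of Center: (1/4)·(-3) + (1/2)·3 + (1/4)·1 = 1.
Expected payoff of Right: (1/4)·6 + (1/2)·6 + (1/4)·(-2) = 4.
The largest is 4, so the attacker's best response is Right.

Right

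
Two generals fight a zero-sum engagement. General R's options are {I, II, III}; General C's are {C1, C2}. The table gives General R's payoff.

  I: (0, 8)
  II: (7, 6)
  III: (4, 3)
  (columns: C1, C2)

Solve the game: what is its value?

Row minima: I → 0, II → 6, III → 3; maximin = 6.
Column maxima: C1 → 7, C2 → 8; minimax = 7.
6 ≠ 7, so there is no saddle point; optimal play is mixed.
III is strictly dominated by II, so General R never plays it.
On the remaining 2×2 (I, II vs C1, C2):
Let General R play I with probability p. Expected payoff against C1: 0p + 7(1−p) = −7p + 7; against C2: 8p + 6(1−p) = 2p + 6.
Setting these equal: −7p + 7 = 2p + 6 ⇒ −9p = -1 ⇒ p = 1/9, and the value is (-7)·(1/9) + 7 = 56/9.
For General C: with q = P(C1), equating I's and II's payoffs gives −8q + 8 = q + 6 ⇒ q = 2/9.

56/9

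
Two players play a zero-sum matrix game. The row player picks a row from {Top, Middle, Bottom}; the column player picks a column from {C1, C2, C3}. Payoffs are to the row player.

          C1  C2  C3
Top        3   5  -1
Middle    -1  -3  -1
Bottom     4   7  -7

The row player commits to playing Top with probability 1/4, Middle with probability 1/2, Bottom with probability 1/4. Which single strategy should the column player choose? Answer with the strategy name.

C3

If the column player plays C1, the row player's expected payoff is (1/4)·3 + (1/2)·(-1) + (1/4)·4 = 5/4.
If the column player plays C2, the row player's expected payoff is (1/4)·5 + (1/2)·(-3) + (1/4)·7 = 3/2.
If the column player plays C3, the row player's expected payoff is (1/4)·(-1) + (1/2)·(-1) + (1/4)·(-7) = -5/2.
The column player minimizes the row player's payoff; the smallest is -5/2, so the best response is C3.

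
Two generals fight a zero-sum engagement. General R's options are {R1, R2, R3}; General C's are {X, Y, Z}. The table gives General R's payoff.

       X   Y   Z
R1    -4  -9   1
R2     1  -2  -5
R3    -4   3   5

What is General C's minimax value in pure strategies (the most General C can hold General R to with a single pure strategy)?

1

Column maxima: X → 1, Y → 3, Z → 5.
The smallest of these is 1.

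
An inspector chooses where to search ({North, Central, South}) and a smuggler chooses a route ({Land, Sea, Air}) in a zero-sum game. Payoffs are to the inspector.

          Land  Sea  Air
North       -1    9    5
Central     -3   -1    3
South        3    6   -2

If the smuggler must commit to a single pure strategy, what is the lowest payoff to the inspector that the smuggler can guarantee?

Column maxima: Land → 3, Sea → 9, Air → 5.
The smallest of these is 3.

3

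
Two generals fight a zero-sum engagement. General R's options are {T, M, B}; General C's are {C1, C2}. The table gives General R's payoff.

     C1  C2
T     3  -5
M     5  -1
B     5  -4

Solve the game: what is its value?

-1

Row minima: T → -5, M → -1, B → -4; maximin = -1.
Column maxima: C1 → 5, C2 → -1; minimax = -1.
Since maximin = minimax = -1, there is a saddle point and the value is -1.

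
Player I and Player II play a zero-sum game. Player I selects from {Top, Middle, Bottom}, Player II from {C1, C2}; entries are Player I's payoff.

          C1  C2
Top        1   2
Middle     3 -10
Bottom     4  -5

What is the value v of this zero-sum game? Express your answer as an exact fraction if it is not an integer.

13/10

Row minima: Top → 1, Middle → -10, Bottom → -5; maximin = 1.
Column maxima: C1 → 4, C2 → 2; minimax = 2.
1 ≠ 2, so there is no saddle point; optimal play is mixed.
Middle is strictly dominated by Bottom, so Player I never plays it.
On the remaining 2×2 (Top, Bottom vs C1, C2):
Let Player I play Top with probability p. Expected payoff against C1: 1p + 4(1−p) = −3p + 4; against C2: 2p + (-5)(1−p) = 7p − 5.
Setting these equal: −3p + 4 = 7p − 5 ⇒ −10p = -9 ⇒ p = 9/10, and the value is (-3)·(9/10) + 4 = 13/10.
For Player II: with q = P(C1), equating Top's and Bottom's payoffs gives −q + 2 = 9q − 5 ⇒ q = 7/10.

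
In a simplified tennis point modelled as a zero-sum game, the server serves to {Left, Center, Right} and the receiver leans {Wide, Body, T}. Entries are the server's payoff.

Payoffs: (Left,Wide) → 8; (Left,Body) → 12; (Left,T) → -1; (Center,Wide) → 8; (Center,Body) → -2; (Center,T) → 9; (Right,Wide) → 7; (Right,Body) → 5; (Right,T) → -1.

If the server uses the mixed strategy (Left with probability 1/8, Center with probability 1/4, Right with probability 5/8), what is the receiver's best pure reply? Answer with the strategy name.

T

If the receiver plays Wide, the server's expected payoff is (1/8)·8 + (1/4)·8 + (5/8)·7 = 59/8.
If the receiver plays Body, the server's expected payoff is (1/8)·12 + (1/4)·(-2) + (5/8)·5 = 33/8.
If the receiver plays T, the server's expected payoff is (1/8)·(-1) + (1/4)·9 + (5/8)·(-1) = 3/2.
The receiver minimizes the server's payoff; the smallest is 3/2, so the best response is T.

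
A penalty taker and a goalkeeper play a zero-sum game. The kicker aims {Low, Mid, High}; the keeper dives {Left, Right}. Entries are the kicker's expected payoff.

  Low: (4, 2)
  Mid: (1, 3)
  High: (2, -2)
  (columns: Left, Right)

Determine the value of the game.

5/2

Row minima: Low → 2, Mid → 1, High → -2; maximin = 2.
Column maxima: Left → 4, Right → 3; minimax = 3.
2 ≠ 3, so there is no saddle point; optimal play is mixed.
High is strictly dominated by Low, so the kicker never plays it.
On the remaining 2×2 (Low, Mid vs Left, Right):
Let the kicker play Low with probability p. Expected payoff against Left: 4p + 1(1−p) = 3p + 1; against Right: 2p + 3(1−p) = −p + 3.
Setting these equal: 3p + 1 = −p + 3 ⇒ 4p = 2 ⇒ p = 1/2, and the value is (3)·(1/2) + 1 = 5/2.
For the keeper: with q = P(Left), equating Low's and Mid's payoffs gives 2q + 2 = −2q + 3 ⇒ q = 1/4.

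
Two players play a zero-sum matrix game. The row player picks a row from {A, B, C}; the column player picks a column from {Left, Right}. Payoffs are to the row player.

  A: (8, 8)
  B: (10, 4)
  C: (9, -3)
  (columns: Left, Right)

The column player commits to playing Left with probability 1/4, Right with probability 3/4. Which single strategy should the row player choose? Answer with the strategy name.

Expected payoff of A: (1/4)·8 + (3/4)·8 = 8.
Expected payoff of B: (1/4)·10 + (3/4)·4 = 11/2.
Expected payoff of C: (1/4)·9 + (3/4)·(-3) = 0.
The largest is 8, so the row player's best response is A.

A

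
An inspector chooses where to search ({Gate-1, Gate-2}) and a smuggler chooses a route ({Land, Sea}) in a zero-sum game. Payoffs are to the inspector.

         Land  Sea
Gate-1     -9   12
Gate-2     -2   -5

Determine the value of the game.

Row minima: Gate-1 → -9, Gate-2 → -5; maximin = -5.
Column maxima: Land → -2, Sea → 12; minimax = -2.
-5 ≠ -2, so there is no saddle point; optimal play is mixed.
Let the inspector play Gate-1 with probability p. Expected payoff against Land: (-9)p + (-2)(1−p) = −7p − 2; against Sea: 12p + (-5)(1−p) = 17p − 5.
Setting these equal: −7p − 2 = 17p − 5 ⇒ −24p = -3 ⇒ p = 1/8, and the value is (-7)·(1/8) − 2 = -23/8.
For the smuggler: with q = P(Land), equating Gate-1's and Gate-2's payoffs gives −21q + 12 = 3q − 5 ⇒ q = 17/24.

-23/8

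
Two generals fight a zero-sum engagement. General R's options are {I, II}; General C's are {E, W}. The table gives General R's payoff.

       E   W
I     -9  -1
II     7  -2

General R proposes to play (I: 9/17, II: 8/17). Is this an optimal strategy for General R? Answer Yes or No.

Yes

Against E this mix gives (9/17)·(-9) + (8/17)·7 = -25/17.
Against W this mix gives (9/17)·(-1) + (8/17)·(-2) = -25/17.
All of General C's active replies (E, W) yield -25/17, and no column does worse for General R. The mix makes General C indifferent and guarantees -25/17, so it is optimal.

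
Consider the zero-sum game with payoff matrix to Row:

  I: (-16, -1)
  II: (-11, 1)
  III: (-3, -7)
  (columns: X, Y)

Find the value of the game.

Row minima: I → -16, II → -11, III → -7; maximin = -7.
Column maxima: X → -3, Y → 1; minimax = -3.
-7 ≠ -3, so there is no saddle point; optimal play is mixed.
I is strictly dominated by II, so Row never plays it.
On the remaining 2×2 (II, III vs X, Y):
Let Row play II with probability p. Expected payoff against X: (-11)p + (-3)(1−p) = −8p − 3; against Y: 1p + (-7)(1−p) = 8p − 7.
Setting these equal: −8p − 3 = 8p − 7 ⇒ −16p = -4 ⇒ p = 1/4, and the value is (-8)·(1/4) − 3 = -5.
For Column: with q = P(X), equating II's and III's payoffs gives −12q + 1 = 4q − 7 ⇒ q = 1/2.

-5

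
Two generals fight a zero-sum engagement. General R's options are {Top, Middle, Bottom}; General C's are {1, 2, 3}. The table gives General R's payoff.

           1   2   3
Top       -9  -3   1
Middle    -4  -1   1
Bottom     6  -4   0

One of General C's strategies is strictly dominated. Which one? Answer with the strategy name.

2 holds General R's payoff strictly below 3 in every row: -3 < 1, -1 < 1, -4 < 0.
So 3 is strictly dominated for General C.

3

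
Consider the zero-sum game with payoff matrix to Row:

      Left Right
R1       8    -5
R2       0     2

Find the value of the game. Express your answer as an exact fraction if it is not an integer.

Row minima: R1 → -5, R2 → 0; maximin = 0.
Column maxima: Left → 8, Right → 2; minimax = 2.
0 ≠ 2, so there is no saddle point; optimal play is mixed.
Let Row play R1 with probability p. Expected payoff against Left: 8p + 0(1−p) = 8p; against Right: (-5)p + 2(1−p) = −7p + 2.
Setting these equal: 8p = −7p + 2 ⇒ 15p = 2 ⇒ p = 2/15, and the value is (8)·(2/15) = 16/15.
For Column: with q = P(Left), equating R1's and R2's payoffs gives 13q − 5 = −2q + 2 ⇒ q = 7/15.

16/15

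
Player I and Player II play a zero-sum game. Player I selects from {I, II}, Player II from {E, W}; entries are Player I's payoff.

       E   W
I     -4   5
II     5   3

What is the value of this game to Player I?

37/11

Row minima: I → -4, II → 3; maximin = 3.
Column maxima: E → 5, W → 5; minimax = 5.
3 ≠ 5, so there is no saddle point; optimal play is mixed.
Let Player I play I with probability p. Expected payoff against E: (-4)p + 5(1−p) = −9p + 5; against W: 5p + 3(1−p) = 2p + 3.
Setting these equal: −9p + 5 = 2p + 3 ⇒ −11p = -2 ⇒ p = 2/11, and the value is (-9)·(2/11) + 5 = 37/11.
For Player II: with q = P(E), equating I's and II's payoffs gives −9q + 5 = 2q + 3 ⇒ q = 2/11.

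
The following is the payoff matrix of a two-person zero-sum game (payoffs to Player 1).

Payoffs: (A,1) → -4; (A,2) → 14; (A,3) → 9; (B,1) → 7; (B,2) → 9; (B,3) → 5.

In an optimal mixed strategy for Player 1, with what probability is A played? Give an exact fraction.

2/15

Row minima: A → -4, B → 5; maximin = 5.
Column maxima: 1 → 7, 2 → 14, 3 → 9; minimax = 7.
5 ≠ 7, so there is no saddle point; optimal play is mixed.
2 is strictly dominated by 1 (it gives Player 1 strictly more in every row), so Player 2 never plays it.
On the remaining 2×2 (A, B vs 1, 3):
Let Player 1 play A with probability p. Expected payoff against 1: (-4)p + 7(1−p) = −11p + 7; against 3: 9p + 5(1−p) = 4p + 5.
Setting these equal: −11p + 7 = 4p + 5 ⇒ −15p = -2 ⇒ p = 2/15, and the value is (-11)·(2/15) + 7 = 83/15.
For Player 2: with q = P(1), equating A's and B's payoffs gives −13q + 9 = 2q + 5 ⇒ q = 4/15.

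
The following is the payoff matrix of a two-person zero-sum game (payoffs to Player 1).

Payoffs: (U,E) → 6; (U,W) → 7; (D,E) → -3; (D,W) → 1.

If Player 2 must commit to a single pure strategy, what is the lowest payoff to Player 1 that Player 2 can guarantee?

6

Column maxima: E → 6, W → 7.
The smallest of these is 6.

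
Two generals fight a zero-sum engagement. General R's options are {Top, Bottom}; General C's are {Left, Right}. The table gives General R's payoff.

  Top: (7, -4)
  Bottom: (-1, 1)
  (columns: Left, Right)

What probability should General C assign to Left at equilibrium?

Row minima: Top → -4, Bottom → -1; maximin = -1.
Column maxima: Left → 7, Right → 1; minimax = 1.
-1 ≠ 1, so there is no saddle point; optimal play is mixed.
Let General R play Top with probability p. Expected payoff against Left: 7p + (-1)(1−p) = 8p − 1; against Right: (-4)p + 1(1−p) = −5p + 1.
Setting these equal: 8p − 1 = −5p + 1 ⇒ 13p = 2 ⇒ p = 2/13, and the value is (8)·(2/13) − 1 = 3/13.
For General C: with q = P(Left), equating Top's and Bottom's payoffs gives 11q − 4 = −2q + 1 ⇒ q = 5/13.

5/13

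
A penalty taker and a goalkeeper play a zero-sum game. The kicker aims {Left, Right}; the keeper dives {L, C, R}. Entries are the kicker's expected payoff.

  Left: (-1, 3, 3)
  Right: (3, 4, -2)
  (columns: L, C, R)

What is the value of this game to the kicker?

7/9

Row minima: Left → -1, Right → -2; maximin = -1.
Column maxima: L → 3, C → 4, R → 3; minimax = 3.
-1 ≠ 3, so there is no saddle point; optimal play is mixed.
C is strictly dominated by L (it gives the kicker strictly more in every row), so the keeper never plays it.
On the remaining 2×2 (Left, Right vs L, R):
Let the kicker play Left with probability p. Expected payoff against L: (-1)p + 3(1−p) = −4p + 3; against R: 3p + (-2)(1−p) = 5p − 2.
Setting these equal: −4p + 3 = 5p − 2 ⇒ −9p = -5 ⇒ p = 5/9, and the value is (-4)·(5/9) + 3 = 7/9.
For the keeper: with q = P(L), equating Left's and Right's payoffs gives −4q + 3 = 5q − 2 ⇒ q = 5/9.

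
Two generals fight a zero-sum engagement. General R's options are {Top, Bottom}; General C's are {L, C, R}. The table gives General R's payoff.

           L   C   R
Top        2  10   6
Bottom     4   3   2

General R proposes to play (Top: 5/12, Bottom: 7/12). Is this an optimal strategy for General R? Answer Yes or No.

Against L this mix gives (5/12)·2 + (7/12)·4 = 19/6.
Against C this mix gives (5/12)·10 + (7/12)·3 = 71/12.
Against R this mix gives (5/12)·6 + (7/12)·2 = 11/3.
General C will play L, holding General R to 19/6. Shifting weight toward the row that does better against L would raise this floor (the equalizing mix achieves 10/3 against both L and R), so the proposed strategy is not optimal.

No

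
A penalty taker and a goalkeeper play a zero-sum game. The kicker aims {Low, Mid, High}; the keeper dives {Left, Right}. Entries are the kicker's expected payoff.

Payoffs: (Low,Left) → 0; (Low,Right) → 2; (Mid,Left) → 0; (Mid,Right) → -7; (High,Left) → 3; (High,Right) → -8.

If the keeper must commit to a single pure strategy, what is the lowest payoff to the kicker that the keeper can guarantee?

2

Column maxima: Left → 3, Right → 2.
The smallest of these is 2.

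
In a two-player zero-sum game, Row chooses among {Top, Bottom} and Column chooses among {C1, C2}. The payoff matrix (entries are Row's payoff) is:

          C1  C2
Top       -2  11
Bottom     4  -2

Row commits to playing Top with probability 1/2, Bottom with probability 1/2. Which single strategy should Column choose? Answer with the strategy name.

If Column plays C1, Row's expected payoff is (1/2)·(-2) + (1/2)·4 = 1.
If Column plays C2, Row's expected payoff is (1/2)·11 + (1/2)·(-2) = 9/2.
Column minimizes Row's payoff; the smallest is 1, so the best response is C1.

C1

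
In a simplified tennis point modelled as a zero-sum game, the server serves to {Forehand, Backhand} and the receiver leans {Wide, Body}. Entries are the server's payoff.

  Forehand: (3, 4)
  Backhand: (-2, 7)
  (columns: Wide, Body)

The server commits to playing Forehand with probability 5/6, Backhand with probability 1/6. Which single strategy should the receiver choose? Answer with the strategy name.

Wide

If the receiver plays Wide, the server's expected payoff is (5/6)·3 + (1/6)·(-2) = 13/6.
If the receiver plays Body, the server's expected payoff is (5/6)·4 + (1/6)·7 = 9/2.
The receiver minimizes the server's payoff; the smallest is 13/6, so the best response is Wide.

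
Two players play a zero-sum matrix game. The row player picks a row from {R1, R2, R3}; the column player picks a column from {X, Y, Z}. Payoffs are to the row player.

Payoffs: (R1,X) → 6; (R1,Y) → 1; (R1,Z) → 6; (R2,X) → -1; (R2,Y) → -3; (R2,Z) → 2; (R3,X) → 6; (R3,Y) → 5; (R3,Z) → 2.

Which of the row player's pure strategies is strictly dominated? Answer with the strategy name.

R1 gives a strictly higher payoff than R2 against every column: 6 > -1, 1 > -3, 6 > 2.
So R2 is strictly dominated and the row player never plays it.

R2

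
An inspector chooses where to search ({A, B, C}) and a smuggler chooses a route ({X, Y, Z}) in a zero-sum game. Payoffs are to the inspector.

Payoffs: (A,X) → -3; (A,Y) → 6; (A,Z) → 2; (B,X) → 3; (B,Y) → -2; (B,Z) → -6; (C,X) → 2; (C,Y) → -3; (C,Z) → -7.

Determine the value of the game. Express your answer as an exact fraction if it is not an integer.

-6/7

Row minima: A → -3, B → -6, C → -7; maximin = -3.
Column maxima: X → 3, Y → 6, Z → 2; minimax = 2.
-3 ≠ 2, so there is no saddle point; optimal play is mixed.
C is strictly dominated by B, so the inspector never plays it.
Y is strictly dominated by Z (it gives the inspector strictly more in every row), so the smuggler never plays it.
On the remaining 2×2 (A, B vs X, Z):
Let the inspector play A with probability p. Expected payoff against X: (-3)p + 3(1−p) = −6p + 3; against Z: 2p + (-6)(1−p) = 8p − 6.
Setting these equal: −6p + 3 = 8p − 6 ⇒ −14p = -9 ⇒ p = 9/14, and the value is (-6)·(9/14) + 3 = -6/7.
For the smuggler: with q = P(X), equating A's and B's payoffs gives −5q + 2 = 9q − 6 ⇒ q = 4/7.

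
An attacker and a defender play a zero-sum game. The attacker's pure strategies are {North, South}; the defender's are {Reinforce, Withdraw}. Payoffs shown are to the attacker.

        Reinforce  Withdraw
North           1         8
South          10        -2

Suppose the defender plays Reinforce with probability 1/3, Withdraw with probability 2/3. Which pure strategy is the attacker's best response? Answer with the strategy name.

North

Expected payoff of North: (1/3)·1 + (2/3)·8 = 17/3.
Expected payoff of South: (1/3)·10 + (2/3)·(-2) = 2.
The largest is 17/3, so the attacker's best response is North.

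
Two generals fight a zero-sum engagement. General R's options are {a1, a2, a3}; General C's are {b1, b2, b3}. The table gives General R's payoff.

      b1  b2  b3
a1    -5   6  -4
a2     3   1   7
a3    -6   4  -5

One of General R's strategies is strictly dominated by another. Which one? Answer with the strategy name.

a3

a1 gives a strictly higher payoff than a3 against every column: -5 > -6, 6 > 4, -4 > -5.
So a3 is strictly dominated and General R never plays it.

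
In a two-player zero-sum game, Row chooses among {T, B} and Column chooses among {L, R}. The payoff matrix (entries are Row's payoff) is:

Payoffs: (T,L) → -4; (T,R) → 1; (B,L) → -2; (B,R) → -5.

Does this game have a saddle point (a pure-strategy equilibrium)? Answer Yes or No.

No

Row minima: T → -4, B → -5; maximin = -4.
Column maxima: L → -2, R → 1; minimax = -2.
-4 ≠ -2, so no pure-strategy equilibrium exists.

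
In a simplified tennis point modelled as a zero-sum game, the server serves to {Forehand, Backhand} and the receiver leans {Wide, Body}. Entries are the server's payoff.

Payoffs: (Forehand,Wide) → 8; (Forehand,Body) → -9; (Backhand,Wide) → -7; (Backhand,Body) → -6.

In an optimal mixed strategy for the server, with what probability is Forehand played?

1/18

Row minima: Forehand → -9, Backhand → -7; maximin = -7.
Column maxima: Wide → 8, Body → -6; minimax = -6.
-7 ≠ -6, so there is no saddle point; optimal play is mixed.
Let the server play Forehand with probability p. Expected payoff against Wide: 8p + (-7)(1−p) = 15p − 7; against Body: (-9)p + (-6)(1−p) = −3p − 6.
Setting these equal: 15p − 7 = −3p − 6 ⇒ 18p = 1 ⇒ p = 1/18, and the value is (15)·(1/18) − 7 = -37/6.
For the receiver: with q = P(Wide), equating Forehand's and Backhand's payoffs gives 17q − 9 = −q − 6 ⇒ q = 1/6.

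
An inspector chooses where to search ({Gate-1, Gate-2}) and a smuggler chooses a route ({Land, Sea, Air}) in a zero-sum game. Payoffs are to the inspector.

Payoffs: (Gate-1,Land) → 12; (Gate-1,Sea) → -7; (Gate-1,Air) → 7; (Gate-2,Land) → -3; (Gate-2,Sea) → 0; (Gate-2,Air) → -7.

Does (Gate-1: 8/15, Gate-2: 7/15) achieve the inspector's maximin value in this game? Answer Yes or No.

No

Against Land this mix gives (8/15)·12 + (7/15)·(-3) = 5.
Against Sea this mix gives (8/15)·(-7) + (7/15)·0 = -56/15.
Against Air this mix gives (8/15)·7 + (7/15)·(-7) = 7/15.
The smuggler will play Sea, holding the inspector to -56/15. Shifting weight toward the row that does better against Sea would raise this floor (the equalizing mix achieves -7/3 against both Sea and Air), so the proposed strategy is not optimal.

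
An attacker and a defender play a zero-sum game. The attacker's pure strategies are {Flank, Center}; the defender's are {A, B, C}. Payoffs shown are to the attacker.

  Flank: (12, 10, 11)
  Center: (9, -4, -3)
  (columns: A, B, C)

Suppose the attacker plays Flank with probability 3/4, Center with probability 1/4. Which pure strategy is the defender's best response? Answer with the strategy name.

If the defender plays A, the attacker's expected payoff is (3/4)·12 + (1/4)·9 = 45/4.
If the defender plays B, the attacker's expected payoff is (3/4)·10 + (1/4)·(-4) = 13/2.
If the defender plays C, the attacker's expected payoff is (3/4)·11 + (1/4)·(-3) = 15/2.
The defender minimizes the attacker's payoff; the smallest is 13/2, so the best response is B.

B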